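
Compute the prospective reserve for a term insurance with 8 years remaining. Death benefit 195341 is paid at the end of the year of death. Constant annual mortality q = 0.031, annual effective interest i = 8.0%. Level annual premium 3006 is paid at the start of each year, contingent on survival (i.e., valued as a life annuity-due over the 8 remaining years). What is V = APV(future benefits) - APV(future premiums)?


v = 1/(1+i) = 0.925926
APV(future benefits) per unit = sum_{k=0}^{7} k_p_x * q * v^(k+1) = 0.161995
APV(future benefits) = 195341 * 0.161995 = 31644.3136
Life annuity-due factor ä_{x:8} = sum_{k=0}^{7} k_p_x * v^k = 5.643705
APV(future premiums) = 3006 * 5.643705 = 16964.9784
V = 31644.3136 - 16964.9784
= 14679.3352


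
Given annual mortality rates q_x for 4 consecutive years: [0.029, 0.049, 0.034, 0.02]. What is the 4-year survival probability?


p_k = 1 - q_k for each year
Survival = product of (1 - q_k)
= 0.971 * 0.951 * 0.966 * 0.98
= 0.8742


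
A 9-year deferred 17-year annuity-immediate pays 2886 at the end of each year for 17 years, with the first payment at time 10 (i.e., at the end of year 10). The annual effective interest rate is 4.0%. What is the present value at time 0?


PV at time 9 of the 17-year annuity-immediate:
a_n = 2886 * (1-(1+0.04)^(-17))/0.04 = 35110.1203
Discount back 9 years to time 0:
PV = 35110.1203 * (1+0.04)^(-9)
= 35110.1203 * 0.702587
= 24667.9048


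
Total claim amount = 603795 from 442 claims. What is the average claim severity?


severity = total / number
= 603795 / 442
= 1366.052


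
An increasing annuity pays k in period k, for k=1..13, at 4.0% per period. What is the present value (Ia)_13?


(Ia)_n = sum_{k=1}^{n} k * v^k, v = 1/(1+i)
v = 0.961538
Sum computed term by term:
(Ia)_13 = 64.4403


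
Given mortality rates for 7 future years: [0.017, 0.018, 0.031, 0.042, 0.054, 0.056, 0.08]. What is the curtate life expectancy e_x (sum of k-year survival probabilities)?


e_x = sum_{k=1}^{n} k_p_x
k_p_x values:
  1_p_x = 0.983
  2_p_x = 0.965306
  3_p_x = 0.935382
  4_p_x = 0.896095
  5_p_x = 0.847706
  6_p_x = 0.800235
  7_p_x = 0.736216
e_x = 6.1639


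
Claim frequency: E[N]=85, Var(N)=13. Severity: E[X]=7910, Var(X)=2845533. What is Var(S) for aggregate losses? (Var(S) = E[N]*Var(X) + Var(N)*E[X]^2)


Var(S) = E[N]*Var(X) + Var(N)*E[X]^2
= 85*2845533 + 13*7910^2
= 241870305 + 813385300
= 1.0553e+09


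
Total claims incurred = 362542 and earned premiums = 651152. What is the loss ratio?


Loss ratio = claims / premiums
= 362542 / 651152
= 0.5568


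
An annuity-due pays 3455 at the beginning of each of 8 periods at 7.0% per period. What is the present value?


PV_due = PMT * (1-(1+i)^(-n))/i * (1+i)
PV_immediate = 20630.8363
PV_due = 20630.8363 * 1.07
= 22074.9949


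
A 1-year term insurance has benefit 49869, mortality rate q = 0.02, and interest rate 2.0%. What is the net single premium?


NSP = benefit * q * v
v = 1/(1+i) = 0.980392
NSP = 49869 * 0.02 * 0.980392
= 977.8235


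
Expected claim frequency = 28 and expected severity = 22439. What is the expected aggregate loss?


E[S] = E[N] * E[X]
= 28 * 22439
= 628292


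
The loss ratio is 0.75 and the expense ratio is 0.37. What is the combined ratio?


Combined ratio = loss ratio + expense ratio
= 0.75 + 0.37
= 1.12


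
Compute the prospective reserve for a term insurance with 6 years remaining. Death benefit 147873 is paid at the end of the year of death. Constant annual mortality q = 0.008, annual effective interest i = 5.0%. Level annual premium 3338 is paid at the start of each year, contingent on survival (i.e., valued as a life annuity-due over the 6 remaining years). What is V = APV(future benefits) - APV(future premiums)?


v = 1/(1+i) = 0.952381
APV(future benefits) per unit = sum_{k=0}^{5} k_p_x * q * v^(k+1) = 0.039847
APV(future benefits) = 147873 * 0.039847 = 5892.3652
Life annuity-due factor ä_{x:6} = sum_{k=0}^{5} k_p_x * v^k = 5.229981
APV(future premiums) = 3338 * 5.229981 = 17457.6755
V = 5892.3652 - 17457.6755
= -11565.3103


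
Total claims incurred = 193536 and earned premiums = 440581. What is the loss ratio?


Loss ratio = claims / premiums
= 193536 / 440581
= 0.4393


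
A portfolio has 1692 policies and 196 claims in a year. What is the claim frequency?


frequency = claims / policies
= 196 / 1692
= 0.1158


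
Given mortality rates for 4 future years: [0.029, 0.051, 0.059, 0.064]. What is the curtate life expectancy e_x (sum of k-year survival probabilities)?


e_x = sum_{k=1}^{n} k_p_x
k_p_x values:
  1_p_x = 0.971
  2_p_x = 0.921479
  3_p_x = 0.867112
  4_p_x = 0.811617
e_x = 3.5712


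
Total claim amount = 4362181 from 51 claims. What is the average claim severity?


severity = total / number
= 4362181 / 51
= 85532.9608


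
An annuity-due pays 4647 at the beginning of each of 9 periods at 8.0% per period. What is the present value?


PV_due = PMT * (1-(1+i)^(-n))/i * (1+i)
PV_immediate = 29029.2881
PV_due = 29029.2881 * 1.08
= 31351.6312


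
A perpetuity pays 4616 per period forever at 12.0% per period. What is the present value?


PV = PMT / i
= 4616 / 0.12
= 38466.6667


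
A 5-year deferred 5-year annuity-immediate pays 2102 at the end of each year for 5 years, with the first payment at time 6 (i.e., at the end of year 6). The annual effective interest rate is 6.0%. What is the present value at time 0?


PV at time 5 of the 5-year annuity-immediate:
a_n = 2102 * (1-(1+0.06)^(-5))/0.06 = 8854.3887
Discount back 5 years to time 0:
PV = 8854.3887 * (1+0.06)^(-5)
= 8854.3887 * 0.747258
= 6616.5143


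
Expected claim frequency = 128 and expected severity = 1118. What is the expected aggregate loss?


E[S] = E[N] * E[X]
= 128 * 1118
= 143104


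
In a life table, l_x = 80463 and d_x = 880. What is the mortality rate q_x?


q_x = d_x / l_x
= 880 / 80463
= 0.0109


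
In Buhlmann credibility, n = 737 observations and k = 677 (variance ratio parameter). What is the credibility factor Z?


Z = n / (n + k)
= 737 / (737 + 677)
= 737 / 1414
= 0.5212


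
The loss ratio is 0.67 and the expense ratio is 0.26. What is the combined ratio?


Combined ratio = loss ratio + expense ratio
= 0.67 + 0.26
= 0.93


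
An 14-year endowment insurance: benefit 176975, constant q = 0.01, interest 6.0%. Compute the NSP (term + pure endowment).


Term component = 15567.5525
Pure endowment = 14_p_x * v^14 * benefit = 0.868746 * 0.442301 * 176975 = 68002.1324
NSP = 83569.6849


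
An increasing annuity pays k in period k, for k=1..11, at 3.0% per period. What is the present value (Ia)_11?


(Ia)_n = sum_{k=1}^{n} k * v^k, v = 1/(1+i)
v = 0.970874
Sum computed term by term:
(Ia)_11 = 52.7856


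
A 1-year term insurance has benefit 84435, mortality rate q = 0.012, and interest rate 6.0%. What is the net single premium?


NSP = benefit * q * v
v = 1/(1+i) = 0.943396
NSP = 84435 * 0.012 * 0.943396
= 955.8679


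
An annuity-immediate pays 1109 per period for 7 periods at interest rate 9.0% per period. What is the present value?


PV = PMT * (1 - (1+i)^(-n)) / i
= 1109 * (1 - (1+0.09)^(-7)) / 0.09
= 1109 * (1 - 0.547034) / 0.09
= 1109 * 5.032953
= 5581.5447


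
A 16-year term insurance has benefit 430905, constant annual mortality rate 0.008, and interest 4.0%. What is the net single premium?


NSP = benefit * sum_{k=0}^{n-1} k_p_x * q * v^(k+1)
With constant q=0.008, v=0.961538
Sum = 0.088413
NSP = 430905 * 0.088413
= 38097.8072


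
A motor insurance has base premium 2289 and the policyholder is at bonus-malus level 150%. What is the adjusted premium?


adjusted = base * BM_level / 100
= 2289 * 150 / 100
= 2289 * 1.5
= 3433.5


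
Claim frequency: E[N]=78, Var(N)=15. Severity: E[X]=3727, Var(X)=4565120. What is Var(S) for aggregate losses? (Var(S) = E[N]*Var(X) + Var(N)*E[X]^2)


Var(S) = E[N]*Var(X) + Var(N)*E[X]^2
= 78*4565120 + 15*3727^2
= 356079360 + 208357935
= 5.6444e+08


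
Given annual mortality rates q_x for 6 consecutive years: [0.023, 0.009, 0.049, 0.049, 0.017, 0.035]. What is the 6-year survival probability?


p_k = 1 - q_k for each year
Survival = product of (1 - q_k)
= 0.977 * 0.991 * 0.951 * 0.951 * 0.983 * 0.965
= 0.8306


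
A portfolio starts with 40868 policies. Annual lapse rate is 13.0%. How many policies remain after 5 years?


remaining = initial * (1 - lapse)^years
= 40868 * (1 - 0.13)^5
= 40868 * 0.498421
= 20369.4662


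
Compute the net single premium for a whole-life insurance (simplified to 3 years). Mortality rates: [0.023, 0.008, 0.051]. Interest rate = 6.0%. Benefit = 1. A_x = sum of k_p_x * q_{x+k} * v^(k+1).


v = 0.943396
Year 0: k_p_x=1.0, q=0.023, term=0.021698
Year 1: k_p_x=0.977, q=0.008, term=0.006956
Year 2: k_p_x=0.969184, q=0.051, term=0.041501
A_x = 0.0702


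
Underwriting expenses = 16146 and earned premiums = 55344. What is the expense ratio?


Expense ratio = expenses / premiums
= 16146 / 55344
= 0.2917


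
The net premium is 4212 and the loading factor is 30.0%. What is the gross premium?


Gross = net * (1 + loading)
= 4212 * (1 + 0.3)
= 4212 * 1.3
= 5475.6


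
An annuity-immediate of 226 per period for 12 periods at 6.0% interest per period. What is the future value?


FV = PMT * ((1+i)^n - 1) / i
= 226 * ((1.06)^12 - 1) / 0.06
= 226 * (2.012196 - 1) / 0.06
= 3812.6067


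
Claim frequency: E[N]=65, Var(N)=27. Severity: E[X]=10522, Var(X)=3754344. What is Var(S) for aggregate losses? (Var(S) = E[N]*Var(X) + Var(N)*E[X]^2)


Var(S) = E[N]*Var(X) + Var(N)*E[X]^2
= 65*3754344 + 27*10522^2
= 244032360 + 2989237068
= 3.2333e+09


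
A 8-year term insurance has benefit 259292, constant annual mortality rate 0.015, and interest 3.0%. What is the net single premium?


NSP = benefit * sum_{k=0}^{n-1} k_p_x * q * v^(k+1)
With constant q=0.015, v=0.970874
Sum = 0.100164
NSP = 259292 * 0.100164
= 25971.8129


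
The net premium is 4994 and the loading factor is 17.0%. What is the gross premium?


Gross = net * (1 + loading)
= 4994 * (1 + 0.17)
= 4994 * 1.17
= 5842.98


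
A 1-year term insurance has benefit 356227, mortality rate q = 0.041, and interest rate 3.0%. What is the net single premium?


NSP = benefit * q * v
v = 1/(1+i) = 0.970874
NSP = 356227 * 0.041 * 0.970874
= 14179.9097


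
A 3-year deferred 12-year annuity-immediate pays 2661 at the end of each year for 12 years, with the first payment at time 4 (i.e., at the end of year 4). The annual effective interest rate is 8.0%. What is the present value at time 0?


PV at time 3 of the 12-year annuity-immediate:
a_n = 2661 * (1-(1+0.08)^(-12))/0.08 = 20053.5036
Discount back 3 years to time 0:
PV = 20053.5036 * (1+0.08)^(-3)
= 20053.5036 * 0.793832
= 15919.1177


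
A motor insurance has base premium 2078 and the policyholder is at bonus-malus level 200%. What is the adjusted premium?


adjusted = base * BM_level / 100
= 2078 * 200 / 100
= 2078 * 2.0
= 4156.0


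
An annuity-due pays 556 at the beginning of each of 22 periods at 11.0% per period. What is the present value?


PV_due = PMT * (1-(1+i)^(-n))/i * (1+i)
PV_immediate = 4545.7109
PV_due = 4545.7109 * 1.11
= 5045.7391


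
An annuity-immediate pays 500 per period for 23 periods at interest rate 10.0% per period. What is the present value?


PV = PMT * (1 - (1+i)^(-n)) / i
= 500 * (1 - (1+0.1)^(-23)) / 0.1
= 500 * (1 - 0.111678) / 0.1
= 500 * 8.883218
= 4441.6092


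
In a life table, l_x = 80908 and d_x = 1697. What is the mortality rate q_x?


q_x = d_x / l_x
= 1697 / 80908
= 0.021


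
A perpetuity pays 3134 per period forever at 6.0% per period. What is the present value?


PV = PMT / i
= 3134 / 0.06
= 52233.3333


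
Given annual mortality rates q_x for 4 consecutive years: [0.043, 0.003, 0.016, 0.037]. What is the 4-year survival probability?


p_k = 1 - q_k for each year
Survival = product of (1 - q_k)
= 0.957 * 0.997 * 0.984 * 0.963
= 0.9041


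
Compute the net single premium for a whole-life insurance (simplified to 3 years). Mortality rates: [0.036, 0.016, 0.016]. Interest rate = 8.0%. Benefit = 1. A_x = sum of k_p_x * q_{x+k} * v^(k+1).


v = 0.925926
Year 0: k_p_x=1.0, q=0.036, term=0.033333
Year 1: k_p_x=0.964, q=0.016, term=0.013224
Year 2: k_p_x=0.948576, q=0.016, term=0.012048
A_x = 0.0586


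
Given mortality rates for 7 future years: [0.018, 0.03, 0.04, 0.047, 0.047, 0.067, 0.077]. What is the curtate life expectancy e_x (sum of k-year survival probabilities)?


e_x = sum_{k=1}^{n} k_p_x
k_p_x values:
  1_p_x = 0.982
  2_p_x = 0.95254
  3_p_x = 0.914438
  4_p_x = 0.87146
  5_p_x = 0.830501
  6_p_x = 0.774858
  7_p_x = 0.715194
e_x = 6.041


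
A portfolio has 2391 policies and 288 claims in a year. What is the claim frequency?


frequency = claims / policies
= 288 / 2391
= 0.1205


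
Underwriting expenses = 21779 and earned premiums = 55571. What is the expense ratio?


Expense ratio = expenses / premiums
= 21779 / 55571
= 0.3919


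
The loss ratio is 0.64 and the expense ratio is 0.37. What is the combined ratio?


Combined ratio = loss ratio + expense ratio
= 0.64 + 0.37
= 1.01


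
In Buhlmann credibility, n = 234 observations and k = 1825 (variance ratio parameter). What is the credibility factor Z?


Z = n / (n + k)
= 234 / (234 + 1825)
= 234 / 2059
= 0.1136


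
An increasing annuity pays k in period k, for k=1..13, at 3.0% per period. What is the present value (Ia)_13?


(Ia)_n = sum_{k=1}^{n} k * v^k, v = 1/(1+i)
v = 0.970874
Sum computed term by term:
(Ia)_13 = 70.0546


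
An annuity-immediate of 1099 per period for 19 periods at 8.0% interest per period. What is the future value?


FV = PMT * ((1+i)^n - 1) / i
= 1099 * ((1.08)^19 - 1) / 0.08
= 1099 * (4.315701 - 1) / 0.08
= 45549.4433


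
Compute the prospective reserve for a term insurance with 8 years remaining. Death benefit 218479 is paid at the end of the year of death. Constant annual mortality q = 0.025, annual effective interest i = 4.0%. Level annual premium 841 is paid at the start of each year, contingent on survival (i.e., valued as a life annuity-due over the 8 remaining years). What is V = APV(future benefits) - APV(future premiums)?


v = 1/(1+i) = 0.961538
APV(future benefits) per unit = sum_{k=0}^{7} k_p_x * q * v^(k+1) = 0.155108
APV(future benefits) = 218479 * 0.155108 = 33887.8177
Life annuity-due factor ä_{x:8} = sum_{k=0}^{7} k_p_x * v^k = 6.452488
APV(future premiums) = 841 * 6.452488 = 5426.5428
V = 33887.8177 - 5426.5428
= 28461.275


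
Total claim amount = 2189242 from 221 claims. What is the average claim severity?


severity = total / number
= 2189242 / 221
= 9906.0724


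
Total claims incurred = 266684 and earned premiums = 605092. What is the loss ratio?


Loss ratio = claims / premiums
= 266684 / 605092
= 0.4407


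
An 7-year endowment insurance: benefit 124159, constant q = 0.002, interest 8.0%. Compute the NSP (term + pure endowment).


Term component = 1285.8924
Pure endowment = 7_p_x * v^7 * benefit = 0.986084 * 0.58349 * 124159 = 71437.411
NSP = 72723.3034


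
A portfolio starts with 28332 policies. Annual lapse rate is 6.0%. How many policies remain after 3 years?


remaining = initial * (1 - lapse)^years
= 28332 * (1 - 0.06)^3
= 28332 * 0.830584
= 23532.1059


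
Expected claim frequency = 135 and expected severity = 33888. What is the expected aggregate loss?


E[S] = E[N] * E[X]
= 135 * 33888
= 4.5749e+06


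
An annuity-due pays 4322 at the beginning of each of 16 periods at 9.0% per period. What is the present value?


PV_due = PMT * (1-(1+i)^(-n))/i * (1+i)
PV_immediate = 35926.8765
PV_due = 35926.8765 * 1.09
= 39160.2954


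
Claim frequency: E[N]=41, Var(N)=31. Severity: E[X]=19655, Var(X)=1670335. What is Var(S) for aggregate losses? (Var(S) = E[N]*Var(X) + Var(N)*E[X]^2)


Var(S) = E[N]*Var(X) + Var(N)*E[X]^2
= 41*1670335 + 31*19655^2
= 68483735 + 11975889775
= 1.2044e+10


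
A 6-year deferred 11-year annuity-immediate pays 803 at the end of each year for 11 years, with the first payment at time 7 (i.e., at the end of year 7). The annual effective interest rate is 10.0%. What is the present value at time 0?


PV at time 6 of the 11-year annuity-immediate:
a_n = 803 * (1-(1+0.1)^(-11))/0.1 = 5215.534
Discount back 6 years to time 0:
PV = 5215.534 * (1+0.1)^(-6)
= 5215.534 * 0.564474
= 2944.033


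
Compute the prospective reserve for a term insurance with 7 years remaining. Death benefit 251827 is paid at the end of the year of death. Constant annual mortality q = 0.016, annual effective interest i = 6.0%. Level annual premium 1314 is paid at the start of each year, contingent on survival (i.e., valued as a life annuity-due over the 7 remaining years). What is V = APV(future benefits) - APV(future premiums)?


v = 1/(1+i) = 0.943396
APV(future benefits) per unit = sum_{k=0}^{6} k_p_x * q * v^(k+1) = 0.085463
APV(future benefits) = 251827 * 0.085463 = 21521.8123
Life annuity-due factor ä_{x:7} = sum_{k=0}^{6} k_p_x * v^k = 5.661903
APV(future premiums) = 1314 * 5.661903 = 7439.7406
V = 21521.8123 - 7439.7406
= 14082.0717


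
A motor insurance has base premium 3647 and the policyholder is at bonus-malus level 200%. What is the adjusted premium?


adjusted = base * BM_level / 100
= 3647 * 200 / 100
= 3647 * 2.0
= 7294.0


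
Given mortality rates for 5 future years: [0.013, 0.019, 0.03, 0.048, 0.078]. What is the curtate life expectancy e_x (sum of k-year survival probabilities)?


e_x = sum_{k=1}^{n} k_p_x
k_p_x values:
  1_p_x = 0.987
  2_p_x = 0.968247
  3_p_x = 0.9392
  4_p_x = 0.894118
  5_p_x = 0.824377
e_x = 4.6129


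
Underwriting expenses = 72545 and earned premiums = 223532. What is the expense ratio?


Expense ratio = expenses / premiums
= 72545 / 223532
= 0.3245


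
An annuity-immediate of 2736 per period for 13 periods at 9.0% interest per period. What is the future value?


FV = PMT * ((1+i)^n - 1) / i
= 2736 * ((1.09)^13 - 1) / 0.09
= 2736 * (3.065805 - 1) / 0.09
= 62800.4602


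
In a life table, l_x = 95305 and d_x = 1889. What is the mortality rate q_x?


q_x = d_x / l_x
= 1889 / 95305
= 0.0198


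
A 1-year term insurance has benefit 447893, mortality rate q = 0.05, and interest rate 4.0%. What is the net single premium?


NSP = benefit * q * v
v = 1/(1+i) = 0.961538
NSP = 447893 * 0.05 * 0.961538
= 21533.3173


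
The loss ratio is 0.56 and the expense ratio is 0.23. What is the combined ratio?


Combined ratio = loss ratio + expense ratio
= 0.56 + 0.23
= 0.79


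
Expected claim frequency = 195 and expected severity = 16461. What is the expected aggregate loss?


E[S] = E[N] * E[X]
= 195 * 16461
= 3.2099e+06


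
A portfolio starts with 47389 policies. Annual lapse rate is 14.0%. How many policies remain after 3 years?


remaining = initial * (1 - lapse)^years
= 47389 * (1 - 0.14)^3
= 47389 * 0.636056
= 30142.0578


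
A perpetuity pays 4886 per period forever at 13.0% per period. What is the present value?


PV = PMT / i
= 4886 / 0.13
= 37584.6154


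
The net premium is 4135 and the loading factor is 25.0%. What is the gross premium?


Gross = net * (1 + loading)
= 4135 * (1 + 0.25)
= 4135 * 1.25
= 5168.75


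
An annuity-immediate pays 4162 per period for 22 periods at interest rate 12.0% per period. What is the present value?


PV = PMT * (1 - (1+i)^(-n)) / i
= 4162 * (1 - (1+0.12)^(-22)) / 0.12
= 4162 * (1 - 0.082643) / 0.12
= 4162 * 7.644646
= 31817.0156


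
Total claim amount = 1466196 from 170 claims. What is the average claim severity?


severity = total / number
= 1466196 / 170
= 8624.6824


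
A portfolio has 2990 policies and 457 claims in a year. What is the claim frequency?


frequency = claims / policies
= 457 / 2990
= 0.1528


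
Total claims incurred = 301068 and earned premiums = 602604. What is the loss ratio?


Loss ratio = claims / premiums
= 301068 / 602604
= 0.4996


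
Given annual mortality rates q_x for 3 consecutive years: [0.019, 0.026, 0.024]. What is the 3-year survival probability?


p_k = 1 - q_k for each year
Survival = product of (1 - q_k)
= 0.981 * 0.974 * 0.976
= 0.9326


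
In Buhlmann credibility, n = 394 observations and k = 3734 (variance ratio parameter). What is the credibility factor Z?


Z = n / (n + k)
= 394 / (394 + 3734)
= 394 / 4128
= 0.0954


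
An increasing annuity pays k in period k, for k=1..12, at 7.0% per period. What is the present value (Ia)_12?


(Ia)_n = sum_{k=1}^{n} k * v^k, v = 1/(1+i)
v = 0.934579
Sum computed term by term:
(Ia)_12 = 45.2933


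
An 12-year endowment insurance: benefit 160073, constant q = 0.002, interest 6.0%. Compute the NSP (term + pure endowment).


Term component = 2658.3869
Pure endowment = 12_p_x * v^12 * benefit = 0.976262 * 0.496969 * 160073 = 77663.0061
NSP = 80321.393


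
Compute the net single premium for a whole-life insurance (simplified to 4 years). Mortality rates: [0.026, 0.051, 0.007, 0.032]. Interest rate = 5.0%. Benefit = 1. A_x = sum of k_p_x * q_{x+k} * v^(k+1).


v = 0.952381
Year 0: k_p_x=1.0, q=0.026, term=0.024762
Year 1: k_p_x=0.974, q=0.051, term=0.045056
Year 2: k_p_x=0.924326, q=0.007, term=0.005589
Year 3: k_p_x=0.917856, q=0.032, term=0.024164
A_x = 0.0996


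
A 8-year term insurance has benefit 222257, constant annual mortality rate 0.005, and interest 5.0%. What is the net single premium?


NSP = benefit * sum_{k=0}^{n-1} k_p_x * q * v^(k+1)
With constant q=0.005, v=0.952381
Sum = 0.031797
NSP = 222257 * 0.031797
= 7067.0681


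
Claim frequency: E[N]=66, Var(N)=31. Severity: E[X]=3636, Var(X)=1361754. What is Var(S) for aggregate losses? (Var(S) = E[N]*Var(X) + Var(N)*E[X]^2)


Var(S) = E[N]*Var(X) + Var(N)*E[X]^2
= 66*1361754 + 31*3636^2
= 89875764 + 409835376
= 4.9971e+08


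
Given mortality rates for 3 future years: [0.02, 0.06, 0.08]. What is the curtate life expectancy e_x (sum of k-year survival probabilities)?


e_x = sum_{k=1}^{n} k_p_x
k_p_x values:
  1_p_x = 0.98
  2_p_x = 0.9212
  3_p_x = 0.847504
e_x = 2.7487


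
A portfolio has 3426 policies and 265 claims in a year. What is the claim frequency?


frequency = claims / policies
= 265 / 3426
= 0.0773


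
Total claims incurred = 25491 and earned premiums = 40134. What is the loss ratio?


Loss ratio = claims / premiums
= 25491 / 40134
= 0.6351


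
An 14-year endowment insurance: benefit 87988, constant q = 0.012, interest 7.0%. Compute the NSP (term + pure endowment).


Term component = 8659.1803
Pure endowment = 14_p_x * v^14 * benefit = 0.844495 * 0.387817 * 87988 = 28816.9347
NSP = 37476.115


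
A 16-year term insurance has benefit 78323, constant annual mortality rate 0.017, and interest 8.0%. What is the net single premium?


NSP = benefit * sum_{k=0}^{n-1} k_p_x * q * v^(k+1)
With constant q=0.017, v=0.925926
Sum = 0.136375
NSP = 78323 * 0.136375
= 10681.3229


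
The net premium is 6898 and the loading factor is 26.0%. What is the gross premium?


Gross = net * (1 + loading)
= 6898 * (1 + 0.26)
= 6898 * 1.26
= 8691.48


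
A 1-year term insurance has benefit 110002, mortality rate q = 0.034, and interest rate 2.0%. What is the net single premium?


NSP = benefit * q * v
v = 1/(1+i) = 0.980392
NSP = 110002 * 0.034 * 0.980392
= 3666.7333


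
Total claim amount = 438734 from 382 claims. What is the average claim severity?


severity = total / number
= 438734 / 382
= 1148.5183


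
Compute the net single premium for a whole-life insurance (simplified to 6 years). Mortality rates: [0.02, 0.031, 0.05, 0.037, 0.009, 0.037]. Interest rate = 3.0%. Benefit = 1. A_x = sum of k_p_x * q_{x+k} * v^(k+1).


v = 0.970874
Year 0: k_p_x=1.0, q=0.02, term=0.019417
Year 1: k_p_x=0.98, q=0.031, term=0.028636
Year 2: k_p_x=0.94962, q=0.05, term=0.043452
Year 3: k_p_x=0.902139, q=0.037, term=0.029657
Year 4: k_p_x=0.86876, q=0.009, term=0.006745
Year 5: k_p_x=0.860941, q=0.037, term=0.026678
A_x = 0.1546


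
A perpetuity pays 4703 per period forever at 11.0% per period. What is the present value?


PV = PMT / i
= 4703 / 0.11
= 42754.5455


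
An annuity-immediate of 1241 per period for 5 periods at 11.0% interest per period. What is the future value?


FV = PMT * ((1+i)^n - 1) / i
= 1241 * ((1.11)^5 - 1) / 0.11
= 1241 * (1.685058 - 1) / 0.11
= 7728.7015


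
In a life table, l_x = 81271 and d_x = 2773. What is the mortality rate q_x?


q_x = d_x / l_x
= 2773 / 81271
= 0.0341


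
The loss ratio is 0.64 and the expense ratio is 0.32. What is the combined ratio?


Combined ratio = loss ratio + expense ratio
= 0.64 + 0.32
= 0.96


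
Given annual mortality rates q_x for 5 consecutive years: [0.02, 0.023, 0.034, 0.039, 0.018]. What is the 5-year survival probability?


p_k = 1 - q_k for each year
Survival = product of (1 - q_k)
= 0.98 * 0.977 * 0.966 * 0.961 * 0.982
= 0.8728


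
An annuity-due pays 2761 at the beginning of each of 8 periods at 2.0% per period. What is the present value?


PV_due = PMT * (1-(1+i)^(-n))/i * (1+i)
PV_immediate = 20225.6543
PV_due = 20225.6543 * 1.02
= 20630.1673


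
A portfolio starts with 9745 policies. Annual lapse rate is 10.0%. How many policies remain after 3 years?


remaining = initial * (1 - lapse)^years
= 9745 * (1 - 0.1)^3
= 9745 * 0.729
= 7104.105


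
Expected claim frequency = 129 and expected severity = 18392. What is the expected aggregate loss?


E[S] = E[N] * E[X]
= 129 * 18392
= 2.3726e+06


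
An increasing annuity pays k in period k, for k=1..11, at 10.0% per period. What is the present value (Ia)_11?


(Ia)_n = sum_{k=1}^{n} k * v^k, v = 1/(1+i)
v = 0.909091
Sum computed term by term:
(Ia)_11 = 32.8913


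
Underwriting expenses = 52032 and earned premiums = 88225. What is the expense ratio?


Expense ratio = expenses / premiums
= 52032 / 88225
= 0.5898


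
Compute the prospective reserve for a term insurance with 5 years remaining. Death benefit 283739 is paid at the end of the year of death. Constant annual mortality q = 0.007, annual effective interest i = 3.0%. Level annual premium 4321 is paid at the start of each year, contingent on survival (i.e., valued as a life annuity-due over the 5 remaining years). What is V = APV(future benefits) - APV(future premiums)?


v = 1/(1+i) = 0.970874
APV(future benefits) per unit = sum_{k=0}^{4} k_p_x * q * v^(k+1) = 0.031625
APV(future benefits) = 283739 * 0.031625 = 8973.3575
Life annuity-due factor ä_{x:5} = sum_{k=0}^{4} k_p_x * v^k = 4.653451
APV(future premiums) = 4321 * 4.653451 = 20107.5606
V = 8973.3575 - 20107.5606
= -11134.2031


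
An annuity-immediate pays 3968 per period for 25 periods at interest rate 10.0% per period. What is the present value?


PV = PMT * (1 - (1+i)^(-n)) / i
= 3968 * (1 - (1+0.1)^(-25)) / 0.1
= 3968 * (1 - 0.092296) / 0.1
= 3968 * 9.07704
= 36017.6948


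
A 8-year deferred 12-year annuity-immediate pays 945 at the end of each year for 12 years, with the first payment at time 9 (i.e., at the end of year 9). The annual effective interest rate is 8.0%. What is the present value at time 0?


PV at time 8 of the 12-year annuity-immediate:
a_n = 945 * (1-(1+0.08)^(-12))/0.08 = 7121.5937
Discount back 8 years to time 0:
PV = 7121.5937 * (1+0.08)^(-8)
= 7121.5937 * 0.540269
= 3847.5755


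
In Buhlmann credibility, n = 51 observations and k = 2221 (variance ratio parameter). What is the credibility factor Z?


Z = n / (n + k)
= 51 / (51 + 2221)
= 51 / 2272
= 0.0224


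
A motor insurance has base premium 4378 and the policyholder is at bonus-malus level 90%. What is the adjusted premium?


adjusted = base * BM_level / 100
= 4378 * 90 / 100
= 4378 * 0.9
= 3940.2


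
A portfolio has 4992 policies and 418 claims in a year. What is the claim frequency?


frequency = claims / policies
= 418 / 4992
= 0.0837


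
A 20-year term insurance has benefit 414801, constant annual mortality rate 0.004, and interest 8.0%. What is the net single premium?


NSP = benefit * sum_{k=0}^{n-1} k_p_x * q * v^(k+1)
With constant q=0.004, v=0.925926
Sum = 0.038189
NSP = 414801 * 0.038189
= 15841.0292


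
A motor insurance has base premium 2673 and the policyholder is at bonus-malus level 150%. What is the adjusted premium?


adjusted = base * BM_level / 100
= 2673 * 150 / 100
= 2673 * 1.5
= 4009.5


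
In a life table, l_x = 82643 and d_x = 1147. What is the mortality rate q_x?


q_x = d_x / l_x
= 1147 / 82643
= 0.0139


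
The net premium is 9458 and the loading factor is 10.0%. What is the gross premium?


Gross = net * (1 + loading)
= 9458 * (1 + 0.1)
= 9458 * 1.1
= 10403.8


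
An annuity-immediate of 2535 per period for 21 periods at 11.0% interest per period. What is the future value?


FV = PMT * ((1+i)^n - 1) / i
= 2535 * ((1.11)^21 - 1) / 0.11
= 2535 * (8.949166 - 1) / 0.11
= 183192.1392


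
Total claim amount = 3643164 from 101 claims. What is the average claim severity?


severity = total / number
= 3643164 / 101
= 36070.9307


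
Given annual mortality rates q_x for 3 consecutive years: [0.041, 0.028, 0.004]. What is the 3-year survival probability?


p_k = 1 - q_k for each year
Survival = product of (1 - q_k)
= 0.959 * 0.972 * 0.996
= 0.9284


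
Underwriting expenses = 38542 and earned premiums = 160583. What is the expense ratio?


Expense ratio = expenses / premiums
= 38542 / 160583
= 0.24


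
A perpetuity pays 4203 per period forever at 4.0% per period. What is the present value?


PV = PMT / i
= 4203 / 0.04
= 105075.0


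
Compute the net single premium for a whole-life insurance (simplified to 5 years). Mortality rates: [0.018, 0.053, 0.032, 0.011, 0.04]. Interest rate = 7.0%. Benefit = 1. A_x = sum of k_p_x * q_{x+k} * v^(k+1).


v = 0.934579
Year 0: k_p_x=1.0, q=0.018, term=0.016822
Year 1: k_p_x=0.982, q=0.053, term=0.045459
Year 2: k_p_x=0.929954, q=0.032, term=0.024292
Year 3: k_p_x=0.900195, q=0.011, term=0.007554
Year 4: k_p_x=0.890293, q=0.04, term=0.025391
A_x = 0.1195


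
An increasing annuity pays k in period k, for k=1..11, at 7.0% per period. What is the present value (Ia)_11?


(Ia)_n = sum_{k=1}^{n} k * v^k, v = 1/(1+i)
v = 0.934579
Sum computed term by term:
(Ia)_11 = 39.9652


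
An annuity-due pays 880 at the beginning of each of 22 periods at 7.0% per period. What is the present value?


PV_due = PMT * (1-(1+i)^(-n))/i * (1+i)
PV_immediate = 9733.8916
PV_due = 9733.8916 * 1.07
= 10415.2641


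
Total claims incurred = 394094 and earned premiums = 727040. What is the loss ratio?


Loss ratio = claims / premiums
= 394094 / 727040
= 0.5421


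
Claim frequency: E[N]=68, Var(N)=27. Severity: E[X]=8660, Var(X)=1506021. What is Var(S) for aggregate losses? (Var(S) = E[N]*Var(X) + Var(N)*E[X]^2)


Var(S) = E[N]*Var(X) + Var(N)*E[X]^2
= 68*1506021 + 27*8660^2
= 102409428 + 2024881200
= 2.1273e+09


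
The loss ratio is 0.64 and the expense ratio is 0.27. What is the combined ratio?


Combined ratio = loss ratio + expense ratio
= 0.64 + 0.27
= 0.91


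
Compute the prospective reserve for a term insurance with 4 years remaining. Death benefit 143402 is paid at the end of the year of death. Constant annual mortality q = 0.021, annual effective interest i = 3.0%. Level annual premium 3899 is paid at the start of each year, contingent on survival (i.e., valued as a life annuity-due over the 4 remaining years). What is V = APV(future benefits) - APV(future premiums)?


v = 1/(1+i) = 0.970874
APV(future benefits) per unit = sum_{k=0}^{3} k_p_x * q * v^(k+1) = 0.075694
APV(future benefits) = 143402 * 0.075694 = 10854.6345
Life annuity-due factor ä_{x:4} = sum_{k=0}^{3} k_p_x * v^k = 3.712598
APV(future premiums) = 3899 * 3.712598 = 14475.4196
V = 10854.6345 - 14475.4196
= -3620.7851


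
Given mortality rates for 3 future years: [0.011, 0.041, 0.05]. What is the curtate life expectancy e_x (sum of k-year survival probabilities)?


e_x = sum_{k=1}^{n} k_p_x
k_p_x values:
  1_p_x = 0.989
  2_p_x = 0.948451
  3_p_x = 0.901028
e_x = 2.8385


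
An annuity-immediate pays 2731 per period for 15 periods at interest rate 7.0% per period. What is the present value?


PV = PMT * (1 - (1+i)^(-n)) / i
= 2731 * (1 - (1+0.07)^(-15)) / 0.07
= 2731 * (1 - 0.362446) / 0.07
= 2731 * 9.107914
= 24873.7131


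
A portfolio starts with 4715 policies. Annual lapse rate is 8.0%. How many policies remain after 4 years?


remaining = initial * (1 - lapse)^years
= 4715 * (1 - 0.08)^4
= 4715 * 0.716393
= 3377.7928


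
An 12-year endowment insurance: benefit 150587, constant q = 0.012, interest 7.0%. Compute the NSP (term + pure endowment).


Term component = 13572.0067
Pure endowment = 12_p_x * v^12 * benefit = 0.865134 * 0.444012 * 150587 = 57844.9546
NSP = 71416.9612


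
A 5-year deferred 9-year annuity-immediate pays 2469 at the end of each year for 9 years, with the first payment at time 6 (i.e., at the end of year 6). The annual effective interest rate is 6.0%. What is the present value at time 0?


PV at time 5 of the 9-year annuity-immediate:
a_n = 2469 * (1-(1+0.06)^(-9))/0.06 = 16793.3782
Discount back 5 years to time 0:
PV = 16793.3782 * (1+0.06)^(-5)
= 16793.3782 * 0.747258
= 12548.9891


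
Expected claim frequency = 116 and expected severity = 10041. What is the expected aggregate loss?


E[S] = E[N] * E[X]
= 116 * 10041
= 1.1648e+06


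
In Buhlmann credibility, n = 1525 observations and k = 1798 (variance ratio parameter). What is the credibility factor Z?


Z = n / (n + k)
= 1525 / (1525 + 1798)
= 1525 / 3323
= 0.4589


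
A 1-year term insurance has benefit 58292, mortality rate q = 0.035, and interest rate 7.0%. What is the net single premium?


NSP = benefit * q * v
v = 1/(1+i) = 0.934579
NSP = 58292 * 0.035 * 0.934579
= 1906.7477


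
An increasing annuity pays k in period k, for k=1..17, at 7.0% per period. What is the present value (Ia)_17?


(Ia)_n = sum_{k=1}^{n} k * v^k, v = 1/(1+i)
v = 0.934579
Sum computed term by term:
(Ia)_17 = 72.3555


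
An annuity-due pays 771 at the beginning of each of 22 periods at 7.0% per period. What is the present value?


PV_due = PMT * (1-(1+i)^(-n))/i * (1+i)
PV_immediate = 8528.2164
PV_due = 8528.2164 * 1.07
= 9125.1916


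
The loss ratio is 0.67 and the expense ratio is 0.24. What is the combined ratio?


Combined ratio = loss ratio + expense ratio
= 0.67 + 0.24
= 0.91


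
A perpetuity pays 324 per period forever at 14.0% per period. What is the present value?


PV = PMT / i
= 324 / 0.14
= 2314.2857


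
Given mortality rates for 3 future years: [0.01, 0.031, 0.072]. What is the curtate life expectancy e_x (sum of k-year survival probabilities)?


e_x = sum_{k=1}^{n} k_p_x
k_p_x values:
  1_p_x = 0.99
  2_p_x = 0.95931
  3_p_x = 0.89024
e_x = 2.8395


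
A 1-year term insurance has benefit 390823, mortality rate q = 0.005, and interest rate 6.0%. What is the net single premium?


NSP = benefit * q * v
v = 1/(1+i) = 0.943396
NSP = 390823 * 0.005 * 0.943396
= 1843.5047


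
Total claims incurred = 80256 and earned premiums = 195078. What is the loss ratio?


Loss ratio = claims / premiums
= 80256 / 195078
= 0.4114


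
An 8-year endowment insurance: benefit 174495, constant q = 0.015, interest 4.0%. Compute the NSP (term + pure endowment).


Term component = 16776.4956
Pure endowment = 8_p_x * v^8 * benefit = 0.886115 * 0.73069 * 174495 = 112981.1827
NSP = 129757.6783


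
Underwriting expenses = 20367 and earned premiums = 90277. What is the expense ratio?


Expense ratio = expenses / premiums
= 20367 / 90277
= 0.2256


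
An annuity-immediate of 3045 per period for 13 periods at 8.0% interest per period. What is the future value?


FV = PMT * ((1+i)^n - 1) / i
= 3045 * ((1.08)^13 - 1) / 0.08
= 3045 * (2.719624 - 1) / 0.08
= 65453.1781


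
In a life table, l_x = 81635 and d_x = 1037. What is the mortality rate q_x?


q_x = d_x / l_x
= 1037 / 81635
= 0.0127


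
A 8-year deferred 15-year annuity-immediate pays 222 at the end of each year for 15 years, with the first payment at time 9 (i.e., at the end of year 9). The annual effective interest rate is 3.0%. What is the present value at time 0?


PV at time 8 of the 15-year annuity-immediate:
a_n = 222 * (1-(1+0.03)^(-15))/0.03 = 2650.2216
Discount back 8 years to time 0:
PV = 2650.2216 * (1+0.03)^(-8)
= 2650.2216 * 0.789409
= 2092.1094


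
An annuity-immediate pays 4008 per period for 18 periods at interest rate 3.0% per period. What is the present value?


PV = PMT * (1 - (1+i)^(-n)) / i
= 4008 * (1 - (1+0.03)^(-18)) / 0.03
= 4008 * (1 - 0.587395) / 0.03
= 4008 * 13.753513
= 55124.0804


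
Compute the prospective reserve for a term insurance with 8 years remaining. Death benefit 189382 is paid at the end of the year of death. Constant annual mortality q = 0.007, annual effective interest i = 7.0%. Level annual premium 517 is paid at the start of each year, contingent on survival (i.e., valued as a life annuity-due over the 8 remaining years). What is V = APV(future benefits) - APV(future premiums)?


v = 1/(1+i) = 0.934579
APV(future benefits) per unit = sum_{k=0}^{7} k_p_x * q * v^(k+1) = 0.040891
APV(future benefits) = 189382 * 0.040891 = 7743.9328
Life annuity-due factor ä_{x:8} = sum_{k=0}^{7} k_p_x * v^k = 6.250412
APV(future premiums) = 517 * 6.250412 = 3231.4628
V = 7743.9328 - 3231.4628
= 4512.47


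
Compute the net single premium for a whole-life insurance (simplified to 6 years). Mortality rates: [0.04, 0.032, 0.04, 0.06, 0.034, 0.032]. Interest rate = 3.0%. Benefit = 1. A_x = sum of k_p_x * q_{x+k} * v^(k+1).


v = 0.970874
Year 0: k_p_x=1.0, q=0.04, term=0.038835
Year 1: k_p_x=0.96, q=0.032, term=0.028957
Year 2: k_p_x=0.92928, q=0.04, term=0.034017
Year 3: k_p_x=0.892109, q=0.06, term=0.047558
Year 4: k_p_x=0.838582, q=0.034, term=0.024595
Year 5: k_p_x=0.81007, q=0.032, term=0.021709
A_x = 0.1957


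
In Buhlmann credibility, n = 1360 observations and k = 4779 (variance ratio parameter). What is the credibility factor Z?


Z = n / (n + k)
= 1360 / (1360 + 4779)
= 1360 / 6139
= 0.2215


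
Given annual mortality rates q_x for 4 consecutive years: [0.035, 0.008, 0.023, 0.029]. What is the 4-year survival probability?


p_k = 1 - q_k for each year
Survival = product of (1 - q_k)
= 0.965 * 0.992 * 0.977 * 0.971
= 0.9081


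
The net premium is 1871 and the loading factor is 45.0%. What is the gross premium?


Gross = net * (1 + loading)
= 1871 * (1 + 0.45)
= 1871 * 1.45
= 2712.95


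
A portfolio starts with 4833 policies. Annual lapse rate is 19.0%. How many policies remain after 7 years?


remaining = initial * (1 - lapse)^years
= 4833 * (1 - 0.19)^7
= 4833 * 0.228768
= 1105.6354


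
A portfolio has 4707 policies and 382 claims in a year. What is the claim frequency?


frequency = claims / policies
= 382 / 4707
= 0.0812


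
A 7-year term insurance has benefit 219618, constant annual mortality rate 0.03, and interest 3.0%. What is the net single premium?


NSP = benefit * sum_{k=0}^{n-1} k_p_x * q * v^(k+1)
With constant q=0.03, v=0.970874
Sum = 0.171518
NSP = 219618 * 0.171518
= 37668.441


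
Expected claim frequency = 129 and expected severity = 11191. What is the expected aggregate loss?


E[S] = E[N] * E[X]
= 129 * 11191
= 1.4436e+06


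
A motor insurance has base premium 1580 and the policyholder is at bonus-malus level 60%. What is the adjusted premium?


adjusted = base * BM_level / 100
= 1580 * 60 / 100
= 1580 * 0.6
= 948.0


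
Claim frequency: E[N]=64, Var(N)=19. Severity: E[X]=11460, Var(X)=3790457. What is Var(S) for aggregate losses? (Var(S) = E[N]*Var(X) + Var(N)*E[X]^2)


Var(S) = E[N]*Var(X) + Var(N)*E[X]^2
= 64*3790457 + 19*11460^2
= 242589248 + 2495300400
= 2.7379e+09
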